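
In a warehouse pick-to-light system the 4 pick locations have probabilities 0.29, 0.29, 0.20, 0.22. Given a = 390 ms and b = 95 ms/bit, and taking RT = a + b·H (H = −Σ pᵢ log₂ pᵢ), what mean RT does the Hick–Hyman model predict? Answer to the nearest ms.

578 ms

Entropy contributions −pᵢ log₂ pᵢ: 0.5179, 0.5179, 0.4644, 0.4806; sum H = 1.9808 bits.
RT = a + bH = 390 + 95·1.9808 = 578.17 ms.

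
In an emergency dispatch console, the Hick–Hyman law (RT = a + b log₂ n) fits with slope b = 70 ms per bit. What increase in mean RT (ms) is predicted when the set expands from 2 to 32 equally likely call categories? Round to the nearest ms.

The intercept a cancels: ΔRT = b·(log₂ n₂ − log₂ n₁) = b·log₂(n₂/n₁).
log₂(32) − log₂(2) = log₂(32/2) = log₂(16) = 4.
ΔRT = 70 × 4.0000 = 280.000 ms.

280 ms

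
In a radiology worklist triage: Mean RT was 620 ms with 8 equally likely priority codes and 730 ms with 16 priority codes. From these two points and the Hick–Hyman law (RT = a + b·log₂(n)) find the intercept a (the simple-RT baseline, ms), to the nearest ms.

290 ms

b = (RT₂ − RT₁)/(log₂ n₂ − log₂ n₁) = (730 − 620)/(4 − 3) = 110 ms/bit.
a = RT₁ − b·log₂ n₁ = 620 − 110 × 3 = 290.000 ms.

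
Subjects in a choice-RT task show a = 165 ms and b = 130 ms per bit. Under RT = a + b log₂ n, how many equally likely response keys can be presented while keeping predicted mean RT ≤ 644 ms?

12

130·log₂ n ≤ 644 − 165 = 479, giving log₂ n ≤ 3.6846 and n ≤ 12.858. The largest whole number is 12.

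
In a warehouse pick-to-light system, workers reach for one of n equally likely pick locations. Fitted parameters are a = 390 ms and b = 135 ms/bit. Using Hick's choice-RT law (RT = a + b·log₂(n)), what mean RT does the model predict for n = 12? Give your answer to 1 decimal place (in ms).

874.0 ms

log₂(12) = 3.5850 bits, so RT = 390 + 135 × 3.5850 ≈ 873.970 ms.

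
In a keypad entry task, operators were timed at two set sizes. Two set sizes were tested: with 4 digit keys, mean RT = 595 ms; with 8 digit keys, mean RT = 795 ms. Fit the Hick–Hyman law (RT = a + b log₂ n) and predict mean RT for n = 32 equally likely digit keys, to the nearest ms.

RT is linear in log₂ n, so two points fix the line:
  b = (795 − 595) / (log₂ 8 − log₂ 4) = 200 / (3 − 2) = 200 ms/bit
  a = 595 − 200 × 2 = 195 ms
Then RT(32) = 195 + 200 × log₂ 32 = 195 + 200 × 5 ≈ 1195.000 ms.

1195 ms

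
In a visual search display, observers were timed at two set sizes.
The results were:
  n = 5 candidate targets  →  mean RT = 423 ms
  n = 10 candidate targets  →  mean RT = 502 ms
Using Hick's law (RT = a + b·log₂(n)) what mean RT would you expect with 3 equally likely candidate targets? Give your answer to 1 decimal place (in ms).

Fit slope and intercept:
  b = (502 − 423) / (log₂ 10 − log₂ 5) = 79 / (3.3219 − 2.3219) = 79.000 ms/bit
  a = 423 − 79.000 × 2.3219 = 239.568 ms
Then RT(3) = 239.568 + 79.000 × log₂ 3 = 239.568 + 79.000 × 1.5850 ≈ 364.780 ms.

364.8 ms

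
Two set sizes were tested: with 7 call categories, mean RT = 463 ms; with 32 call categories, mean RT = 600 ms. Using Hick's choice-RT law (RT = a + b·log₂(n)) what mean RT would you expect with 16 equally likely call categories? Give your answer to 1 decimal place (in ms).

537.5 ms

RT is linear in log₂ n, so two points fix the line:
  b = (600 − 463) / (log₂ 32 − log₂ 7) = 137 / (5 − 2.8074) = 62.482 ms/bit
  a = 463 − 62.482 × 2.8074 = 287.592 ms
Then RT(16) = 287.592 + 62.482 × log₂ 16 = 287.592 + 62.482 × 4 ≈ 537.518 ms.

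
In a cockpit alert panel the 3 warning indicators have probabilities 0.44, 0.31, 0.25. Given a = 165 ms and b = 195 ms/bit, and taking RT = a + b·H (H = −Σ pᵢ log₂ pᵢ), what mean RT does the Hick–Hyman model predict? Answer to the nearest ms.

H = 0.44·log₂(1/0.44) + 0.31·log₂(1/0.31) + 0.25·log₂(1/0.25) = 1.5449 bits.
RT = 165 + 195 × 1.5449 = 466.26 ms.

466 ms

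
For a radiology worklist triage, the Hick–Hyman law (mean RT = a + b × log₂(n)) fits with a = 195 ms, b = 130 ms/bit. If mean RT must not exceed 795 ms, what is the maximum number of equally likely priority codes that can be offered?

24

Set 195 + 130·log₂ n ≤ 795 → log₂ n ≤ (795 − 195)/130 = 4.6154.
So n ≤ 2^4.6154 = 24.511; the largest integer n is 24.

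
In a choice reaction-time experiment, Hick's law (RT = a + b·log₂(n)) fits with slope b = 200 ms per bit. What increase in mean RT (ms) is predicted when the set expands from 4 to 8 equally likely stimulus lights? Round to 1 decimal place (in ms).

200.0 ms

ΔRT = (a + b log₂ n₂) − (a + b log₂ n₁) = b·(log₂ n₂ − log₂ n₁).
log₂(8) − log₂(4) = log₂(8/4) = log₂(2) = 1.
ΔRT = 200 × 1.0000 = 200.000 ms.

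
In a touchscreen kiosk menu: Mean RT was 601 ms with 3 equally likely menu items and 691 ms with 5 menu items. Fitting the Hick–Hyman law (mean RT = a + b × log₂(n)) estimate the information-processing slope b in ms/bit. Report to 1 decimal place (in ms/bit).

122.1 ms/bit

b = (RT₂ − RT₁)/(log₂ n₂ − log₂ n₁) = (691 − 601)/(2.3219 − 1.5850) = 122.122 ms/bit.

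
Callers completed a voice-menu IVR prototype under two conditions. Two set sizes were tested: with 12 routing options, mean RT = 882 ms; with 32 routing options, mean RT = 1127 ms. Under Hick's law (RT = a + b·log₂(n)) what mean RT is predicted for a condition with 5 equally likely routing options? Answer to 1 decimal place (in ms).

With log₂ n on the abscissa the relation is linear; from the two conditions:
  b = (1127 − 882) / (log₂ 32 − log₂ 12) = 245 / (5 − 3.5850) = 173.140 ms/bit
  a = 882 − 173.140 × 3.5850 = 261.299 ms
Then RT(5) = 261.299 + 173.140 × log₂ 5 = 261.299 + 173.140 × 2.3219 ≈ 663.318 ms.

663.3 ms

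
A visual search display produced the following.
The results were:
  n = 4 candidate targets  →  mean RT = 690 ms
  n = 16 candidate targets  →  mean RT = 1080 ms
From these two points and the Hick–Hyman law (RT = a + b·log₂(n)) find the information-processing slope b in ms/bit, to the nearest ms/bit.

195 ms/bit

Slope: b = (1080 − 690) / (log₂ 16 − log₂ 4) = 390/2.0000 = 195 ms/bit.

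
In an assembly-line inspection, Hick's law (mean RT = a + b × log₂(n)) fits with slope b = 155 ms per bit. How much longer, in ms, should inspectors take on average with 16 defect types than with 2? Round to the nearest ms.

465 ms

The intercept a cancels: ΔRT = b·(log₂ n₂ − log₂ n₁) = b·log₂(n₂/n₁).
log₂(16) − log₂(2) = log₂(16/2) = log₂(8) = 3.
ΔRT = 155 × 3.0000 = 465.000 ms.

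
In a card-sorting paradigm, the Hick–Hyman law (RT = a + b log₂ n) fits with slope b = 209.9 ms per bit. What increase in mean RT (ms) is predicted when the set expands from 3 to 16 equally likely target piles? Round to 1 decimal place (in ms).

506.9 ms

The intercept a cancels: ΔRT = b·(log₂ n₂ − log₂ n₁) = b·log₂(n₂/n₁).
log₂(16) − log₂(3) = 4 − 1.5850 = 2.4150.
ΔRT = 209.9 × 2.4150 = 506.916 ms.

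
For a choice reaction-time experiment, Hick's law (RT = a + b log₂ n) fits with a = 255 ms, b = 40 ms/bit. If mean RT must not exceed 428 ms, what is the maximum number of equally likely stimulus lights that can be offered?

Information budget: (428 − 255)/40 = 4.3250 bits, so n ≤ 2^4.3250 = 20.043 → at most 20.

20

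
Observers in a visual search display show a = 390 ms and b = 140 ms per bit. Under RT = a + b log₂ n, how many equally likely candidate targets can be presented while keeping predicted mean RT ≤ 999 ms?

20

Information budget: (999 − 390)/140 = 4.3500 bits, so n ≤ 2^4.3500 = 20.393 → at most 20.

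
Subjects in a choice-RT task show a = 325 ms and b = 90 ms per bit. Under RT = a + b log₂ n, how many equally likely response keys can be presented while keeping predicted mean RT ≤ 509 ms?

90·log₂ n ≤ 509 − 325 = 184, giving log₂ n ≤ 2.0444 and n ≤ 4.125. The largest whole number is 4.

4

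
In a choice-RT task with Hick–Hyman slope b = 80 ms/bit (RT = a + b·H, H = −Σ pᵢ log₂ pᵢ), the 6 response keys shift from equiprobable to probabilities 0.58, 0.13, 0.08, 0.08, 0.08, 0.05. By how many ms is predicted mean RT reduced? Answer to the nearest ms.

The RT saving is b·ΔH. Equiprobable H₀ = log₂(6) = 2.5850 bits; with the given probabilities H = 1.9291 bits.
b·(H₀ − H) = 80 × (2.5850 − 1.9291) = 52.47 ms.

52 ms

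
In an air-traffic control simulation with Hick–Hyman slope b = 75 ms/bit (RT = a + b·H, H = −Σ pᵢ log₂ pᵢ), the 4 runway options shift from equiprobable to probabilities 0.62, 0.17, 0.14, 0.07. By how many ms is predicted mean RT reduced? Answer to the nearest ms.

35 ms

Equiprobable entropy H₀ = log₂ 4 = 2.0000 bits.
Skewed entropy H = −Σ pᵢ log₂ pᵢ = 1.5278 bits.
ΔRT = b·(H₀ − H) = 75 × 0.4722 = 35.41 ms.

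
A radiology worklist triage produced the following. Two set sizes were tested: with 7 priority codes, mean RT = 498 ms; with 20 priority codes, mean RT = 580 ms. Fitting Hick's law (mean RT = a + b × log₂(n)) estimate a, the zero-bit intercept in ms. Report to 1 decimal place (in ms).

346.0 ms

b = (RT₂ − RT₁)/(log₂ n₂ − log₂ n₁) = (580 − 498)/(4.3219 − 2.8074) = 54.141 ms/bit.
Intercept: a = 498 − 54.141·log₂(7) = 346.008 ms.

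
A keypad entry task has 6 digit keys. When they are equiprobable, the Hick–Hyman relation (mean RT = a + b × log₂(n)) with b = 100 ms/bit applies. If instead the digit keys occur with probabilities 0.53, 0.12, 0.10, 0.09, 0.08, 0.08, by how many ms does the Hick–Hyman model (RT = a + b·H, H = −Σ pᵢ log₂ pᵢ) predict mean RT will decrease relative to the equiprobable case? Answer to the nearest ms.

The RT saving is b·ΔH. Equiprobable H₀ = log₂(6) = 2.5850 bits; with the given probabilities H = 2.0804 bits.
b·(H₀ − H) = 100 × (2.5850 − 2.0804) = 50.46 ms.

50 ms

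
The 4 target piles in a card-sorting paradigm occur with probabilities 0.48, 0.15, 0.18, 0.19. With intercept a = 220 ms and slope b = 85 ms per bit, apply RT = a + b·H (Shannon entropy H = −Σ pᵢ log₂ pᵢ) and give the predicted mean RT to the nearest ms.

375 ms

H = 0.48·log₂(1/0.48) + 0.15·log₂(1/0.15) + 0.18·log₂(1/0.18) + 0.19·log₂(1/0.19) = 1.8193 bits.
RT = 220 + 85 × 1.8193 = 374.64 ms.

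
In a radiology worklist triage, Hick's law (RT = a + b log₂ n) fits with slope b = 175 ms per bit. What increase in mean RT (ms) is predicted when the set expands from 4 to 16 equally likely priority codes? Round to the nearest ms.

350 ms

Only the slope matters, since a is common to both: ΔRT = b·log₂(n₂/n₁).
log₂(16) − log₂(4) = log₂(16/4) = log₂(4) = 2.
ΔRT = 175 × 2.0000 = 350.000 ms.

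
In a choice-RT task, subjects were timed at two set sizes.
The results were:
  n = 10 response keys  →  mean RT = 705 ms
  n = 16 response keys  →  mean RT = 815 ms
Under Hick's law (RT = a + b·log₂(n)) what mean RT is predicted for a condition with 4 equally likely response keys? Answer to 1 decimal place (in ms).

490.6 ms

RT is linear in log₂ n, so two points fix the line:
  b = (815 − 705) / (log₂ 16 − log₂ 10) = 110 / (4 − 3.3219) = 162.225 ms/bit
  a = 705 − 162.225 × 3.3219 = 166.101 ms
Then RT(4) = 166.101 + 162.225 × log₂ 4 = 166.101 + 162.225 × 2 ≈ 490.551 ms.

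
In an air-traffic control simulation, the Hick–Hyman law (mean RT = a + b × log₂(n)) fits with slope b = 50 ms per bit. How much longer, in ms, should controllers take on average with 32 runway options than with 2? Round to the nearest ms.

200 ms

The intercept a cancels: ΔRT = b·(log₂ n₂ − log₂ n₁) = b·log₂(n₂/n₁).
log₂(32) − log₂(2) = log₂(32/2) = log₂(16) = 4.
ΔRT = 50 × 4.0000 = 200.000 ms.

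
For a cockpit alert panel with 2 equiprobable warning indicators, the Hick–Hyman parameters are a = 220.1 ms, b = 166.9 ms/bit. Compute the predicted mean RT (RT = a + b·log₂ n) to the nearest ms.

log₂(2) = 1 bits, so RT = 220.1 + 166.9 × 1 ≈ 387.000 ms.

387 ms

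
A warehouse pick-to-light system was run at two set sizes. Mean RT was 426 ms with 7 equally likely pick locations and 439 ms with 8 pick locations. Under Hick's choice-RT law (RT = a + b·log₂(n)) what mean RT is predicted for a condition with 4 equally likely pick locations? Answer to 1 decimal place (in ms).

Fit slope and intercept:
  b = (439 − 426) / (log₂ 8 − log₂ 7) = 13 / (3 − 2.8074) = 67.482 ms/bit
  a = 426 − 67.482 × 2.8074 = 236.555 ms
Then RT(4) = 236.555 + 67.482 × log₂ 4 = 236.555 + 67.482 × 2 ≈ 371.518 ms.

371.5 ms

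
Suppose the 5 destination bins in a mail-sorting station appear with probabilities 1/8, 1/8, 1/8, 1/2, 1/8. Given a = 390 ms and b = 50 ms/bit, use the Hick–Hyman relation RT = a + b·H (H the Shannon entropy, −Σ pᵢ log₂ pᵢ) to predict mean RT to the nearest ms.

490 ms

Each term −pᵢ log₂ pᵢ: 0.125·3 + 0.125·3 + 0.125·3 + 0.5·1 + 0.125·3; summed, H = 2.000 bits.
Mean RT = a + bH = 390 + 50·2.000 = 490.00 ms.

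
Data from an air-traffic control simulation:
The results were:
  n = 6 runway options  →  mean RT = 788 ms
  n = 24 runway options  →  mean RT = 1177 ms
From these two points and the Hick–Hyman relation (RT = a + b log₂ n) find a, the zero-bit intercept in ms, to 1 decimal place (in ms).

The slope on a log₂ axis is (1177 − 788) / (4.5850 − 2.5850) = 194.500 ms/bit.
a = RT₁ − b·log₂ n₁ = 788 − 194.500 × 2.5850 = 285.225 ms.

285.2 ms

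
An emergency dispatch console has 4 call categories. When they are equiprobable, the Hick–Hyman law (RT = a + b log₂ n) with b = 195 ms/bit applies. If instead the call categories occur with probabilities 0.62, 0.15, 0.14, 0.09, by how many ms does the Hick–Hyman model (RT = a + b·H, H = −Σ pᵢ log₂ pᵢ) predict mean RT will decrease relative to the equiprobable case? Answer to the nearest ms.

88 ms

Equiprobable entropy H₀ = log₂ 4 = 2.0000 bits.
Skewed entropy H = −Σ pᵢ log₂ pᵢ = 1.5479 bits.
ΔRT = b·(H₀ − H) = 195 × 0.4521 = 88.16 ms.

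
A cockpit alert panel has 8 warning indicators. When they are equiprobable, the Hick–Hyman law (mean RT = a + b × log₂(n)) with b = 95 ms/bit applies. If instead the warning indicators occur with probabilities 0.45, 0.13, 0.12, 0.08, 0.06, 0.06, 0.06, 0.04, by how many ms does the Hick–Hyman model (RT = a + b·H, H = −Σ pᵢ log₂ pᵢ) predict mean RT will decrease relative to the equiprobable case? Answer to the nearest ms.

50 ms

The RT saving is b·ΔH. Equiprobable H₀ = log₂(8) = 3.0000 bits; with the given probabilities H = 2.4760 bits.
b·(H₀ − H) = 95 × (3.0000 − 2.4760) = 49.78 ms.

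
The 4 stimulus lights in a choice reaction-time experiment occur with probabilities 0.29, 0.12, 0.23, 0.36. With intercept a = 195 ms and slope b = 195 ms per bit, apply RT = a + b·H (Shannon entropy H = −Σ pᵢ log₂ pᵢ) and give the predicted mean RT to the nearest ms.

566 ms

Entropy contributions −pᵢ log₂ pᵢ: 0.5179, 0.3671, 0.4877, 0.5306; sum H = 1.9033 bits.
RT = a + bH = 195 + 195·1.9033 = 566.13 ms.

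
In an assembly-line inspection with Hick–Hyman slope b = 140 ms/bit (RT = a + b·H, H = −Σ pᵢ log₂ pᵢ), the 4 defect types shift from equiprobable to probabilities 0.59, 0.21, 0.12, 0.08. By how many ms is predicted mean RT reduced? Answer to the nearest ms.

The RT saving is b·ΔH. Equiprobable H₀ = log₂(4) = 2.0000 bits; with the given probabilities H = 1.5805 bits.
b·(H₀ − H) = 140 × (2.0000 − 1.5805) = 58.73 ms.

59 ms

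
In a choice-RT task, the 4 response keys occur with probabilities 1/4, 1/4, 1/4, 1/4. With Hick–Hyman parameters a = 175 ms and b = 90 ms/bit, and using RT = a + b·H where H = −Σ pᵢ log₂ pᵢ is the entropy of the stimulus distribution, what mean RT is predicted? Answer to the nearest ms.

Each term −pᵢ log₂ pᵢ: 0.25·2 + 0.25·2 + 0.25·2 + 0.25·2; summed, H = 2.000 bits.
Mean RT = a + bH = 175 + 90·2.000 = 355.00 ms.

355 ms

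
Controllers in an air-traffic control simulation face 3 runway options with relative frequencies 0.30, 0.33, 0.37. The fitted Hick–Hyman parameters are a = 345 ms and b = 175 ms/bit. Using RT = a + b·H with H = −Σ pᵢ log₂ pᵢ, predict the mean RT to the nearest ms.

621 ms

Entropy contributions −pᵢ log₂ pᵢ: 0.5211, 0.5278, 0.5307; sum H = 1.5796 bits.
RT = a + bH = 345 + 175·1.5796 = 621.44 ms.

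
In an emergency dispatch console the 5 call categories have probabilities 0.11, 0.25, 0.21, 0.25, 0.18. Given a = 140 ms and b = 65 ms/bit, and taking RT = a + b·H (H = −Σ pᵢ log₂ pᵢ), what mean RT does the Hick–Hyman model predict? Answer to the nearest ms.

287 ms

H = 0.11·log₂(1/0.11) + 0.25·log₂(1/0.25) + 0.21·log₂(1/0.21) + 0.25·log₂(1/0.25) + 0.18·log₂(1/0.18) = 2.2684 bits.
RT = 140 + 65 × 2.2684 = 287.45 ms.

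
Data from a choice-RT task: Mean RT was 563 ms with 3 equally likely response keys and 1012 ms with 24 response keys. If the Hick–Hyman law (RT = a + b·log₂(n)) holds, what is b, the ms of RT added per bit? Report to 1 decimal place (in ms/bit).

The slope on a log₂ axis is (1012 − 563) / (4.5850 − 1.5850) = 149.667 ms/bit.

149.7 ms/bit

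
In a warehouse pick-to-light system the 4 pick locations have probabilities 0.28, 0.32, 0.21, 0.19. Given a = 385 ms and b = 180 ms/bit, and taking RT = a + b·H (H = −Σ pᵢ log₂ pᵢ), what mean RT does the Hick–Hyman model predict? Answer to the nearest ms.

H = 0.28·log₂(1/0.28) + 0.32·log₂(1/0.32) + 0.21·log₂(1/0.21) + 0.19·log₂(1/0.19) = 1.9683 bits.
RT = 385 + 180 × 1.9683 = 739.29 ms.

739 ms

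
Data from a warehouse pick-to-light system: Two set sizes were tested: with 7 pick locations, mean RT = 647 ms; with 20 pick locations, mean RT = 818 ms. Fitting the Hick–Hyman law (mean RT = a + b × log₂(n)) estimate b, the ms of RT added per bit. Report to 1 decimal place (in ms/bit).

112.9 ms/bit

Slope: b = (818 − 647) / (log₂ 20 − log₂ 7) = 171/1.5146 = 112.903 ms/bit.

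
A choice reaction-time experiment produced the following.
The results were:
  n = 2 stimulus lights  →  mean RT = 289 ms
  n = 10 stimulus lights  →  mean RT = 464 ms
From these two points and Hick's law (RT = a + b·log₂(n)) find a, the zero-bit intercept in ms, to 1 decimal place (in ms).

The slope on a log₂ axis is (464 − 289) / (3.3219 − 1) = 75.368 ms/bit.
a = RT₁ − b·log₂ n₁ = 289 − 75.368 × 1 = 213.632 ms.

213.6 ms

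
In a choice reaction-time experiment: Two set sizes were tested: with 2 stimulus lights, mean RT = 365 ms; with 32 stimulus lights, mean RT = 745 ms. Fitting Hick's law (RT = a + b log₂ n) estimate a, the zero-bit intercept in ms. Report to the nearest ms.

270 ms

b = (RT₂ − RT₁)/(log₂ n₂ − log₂ n₁) = (745 − 365)/(5 − 1) = 95 ms/bit.
a = RT₁ − b·log₂ n₁ = 365 − 95 × 1 = 270.000 ms.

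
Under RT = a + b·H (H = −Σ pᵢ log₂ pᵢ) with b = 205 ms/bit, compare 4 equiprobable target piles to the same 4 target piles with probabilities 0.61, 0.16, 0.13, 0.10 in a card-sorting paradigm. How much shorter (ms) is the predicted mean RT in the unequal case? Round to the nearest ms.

Equiprobable entropy H₀ = log₂ 4 = 2.0000 bits.
Skewed entropy H = −Σ pᵢ log₂ pᵢ = 1.5729 bits.
ΔRT = b·(H₀ − H) = 205 × 0.4271 = 87.56 ms.

88 ms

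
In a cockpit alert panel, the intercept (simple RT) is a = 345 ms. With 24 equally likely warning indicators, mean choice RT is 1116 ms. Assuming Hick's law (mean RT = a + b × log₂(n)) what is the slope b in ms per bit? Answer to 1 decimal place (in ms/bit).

168.2 ms/bit

log₂(24) = 4.5850 bits.
b = (RT − a)/log₂ n = (1116 − 345) / 4.5850 = 168.158 ms/bit.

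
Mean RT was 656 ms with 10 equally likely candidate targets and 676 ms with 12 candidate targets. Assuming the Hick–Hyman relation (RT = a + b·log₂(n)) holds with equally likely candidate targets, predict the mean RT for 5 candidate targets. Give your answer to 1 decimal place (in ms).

RT is linear in log₂ n, so two points fix the line:
  b = (676 − 656) / (log₂ 12 − log₂ 10) = 20 / (3.5850 − 3.3219) = 76.036 ms/bit
  a = 656 − 76.036 × 3.3219 = 403.415 ms
Then RT(5) = 403.415 + 76.036 × log₂ 5 = 403.415 + 76.036 × 2.3219 ≈ 579.964 ms.

580.0 ms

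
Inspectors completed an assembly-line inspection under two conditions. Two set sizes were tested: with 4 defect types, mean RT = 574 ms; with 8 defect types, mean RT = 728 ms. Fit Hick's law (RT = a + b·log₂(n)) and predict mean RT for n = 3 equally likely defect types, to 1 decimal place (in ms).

RT is linear in log₂ n, so two points fix the line:
  b = (728 − 574) / (log₂ 8 − log₂ 4) = 154 / (3 − 2) = 154.000 ms/bit
  a = 574 − 154.000 × 2 = 266.000 ms
Then RT(3) = 266.000 + 154.000 × log₂ 3 = 266.000 + 154.000 × 1.5850 ≈ 510.084 ms.

510.1 ms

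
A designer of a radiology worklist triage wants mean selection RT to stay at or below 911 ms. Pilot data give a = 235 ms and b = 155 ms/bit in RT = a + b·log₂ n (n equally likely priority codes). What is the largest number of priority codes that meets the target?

20

Information budget: (911 − 235)/155 = 4.3613 bits, so n ≤ 2^4.3613 = 20.553 → at most 20.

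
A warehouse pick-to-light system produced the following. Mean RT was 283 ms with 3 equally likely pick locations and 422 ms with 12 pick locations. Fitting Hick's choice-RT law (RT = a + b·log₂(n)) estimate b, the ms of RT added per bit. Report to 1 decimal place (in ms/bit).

Slope: b = (422 − 283) / (log₂ 12 − log₂ 3) = 139/2.0000 = 69.500 ms/bit.

69.5 ms/bit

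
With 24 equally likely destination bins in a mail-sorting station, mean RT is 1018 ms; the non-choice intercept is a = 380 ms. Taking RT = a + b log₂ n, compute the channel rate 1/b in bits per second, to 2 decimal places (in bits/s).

b = (1018 − 380)/log₂ 24 = 638/4.5850 = 139.151 ms per bit = 0.13915 s/bit; the reciprocal is 7.186 bits/s.

7.19 bits/s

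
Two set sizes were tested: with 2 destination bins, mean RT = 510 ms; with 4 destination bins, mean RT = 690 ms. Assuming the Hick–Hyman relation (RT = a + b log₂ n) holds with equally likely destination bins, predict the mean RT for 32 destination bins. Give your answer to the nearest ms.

With log₂ n on the abscissa the relation is linear; from the two conditions:
  b = (690 − 510) / (log₂ 4 − log₂ 2) = 180 / (2 − 1) = 180 ms/bit
  a = 510 − 180 × 1 = 330 ms
Then RT(32) = 330 + 180 × log₂ 32 = 330 + 180 × 5 ≈ 1230.000 ms.

1230 ms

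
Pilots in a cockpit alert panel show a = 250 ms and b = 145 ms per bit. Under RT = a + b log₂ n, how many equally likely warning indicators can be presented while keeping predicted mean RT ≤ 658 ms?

Information budget: (658 − 250)/145 = 2.8138 bits, so n ≤ 2^2.8138 = 7.031 → at most 7.

7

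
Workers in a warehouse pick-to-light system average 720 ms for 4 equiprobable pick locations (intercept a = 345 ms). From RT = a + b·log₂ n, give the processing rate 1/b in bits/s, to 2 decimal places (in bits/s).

Choice component = 720 − 345 = 375 ms over log₂(4) = 2 bits.
b = 375 / 2 = 187.500 ms/bit, so 1/b = 5.333 bits/s.

5.33 bits/s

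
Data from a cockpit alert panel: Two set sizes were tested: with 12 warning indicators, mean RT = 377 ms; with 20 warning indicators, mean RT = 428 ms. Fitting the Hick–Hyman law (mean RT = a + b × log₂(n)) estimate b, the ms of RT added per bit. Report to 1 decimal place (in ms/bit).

Slope: b = (428 − 377) / (log₂ 20 − log₂ 12) = 51/0.7370 = 69.203 ms/bit.

69.2 ms/bit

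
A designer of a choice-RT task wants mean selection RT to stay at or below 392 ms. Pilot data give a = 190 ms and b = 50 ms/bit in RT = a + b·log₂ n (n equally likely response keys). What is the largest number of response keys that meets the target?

50·log₂ n ≤ 392 − 190 = 202, giving log₂ n ≤ 4.0400 and n ≤ 16.450. The largest whole number is 16.

16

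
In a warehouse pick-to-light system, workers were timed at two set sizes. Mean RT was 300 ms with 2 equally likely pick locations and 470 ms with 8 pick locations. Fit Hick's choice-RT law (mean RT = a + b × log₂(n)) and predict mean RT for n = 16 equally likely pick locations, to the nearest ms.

555 ms

Solve the two-equation system in a and b:
  b = (470 − 300) / (log₂ 8 − log₂ 2) = 170 / (3 − 1) = 85 ms/bit
  a = 300 − 85 × 1 = 215 ms
Then RT(16) = 215 + 85 × log₂ 16 = 215 + 85 × 4 ≈ 555.000 ms.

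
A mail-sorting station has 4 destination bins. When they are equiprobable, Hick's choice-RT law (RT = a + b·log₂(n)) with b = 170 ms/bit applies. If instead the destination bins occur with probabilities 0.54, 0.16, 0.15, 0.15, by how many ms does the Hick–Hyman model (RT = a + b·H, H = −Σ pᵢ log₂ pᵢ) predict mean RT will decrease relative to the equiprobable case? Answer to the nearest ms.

Equiprobable entropy H₀ = log₂ 4 = 2.0000 bits.
Skewed entropy H = −Σ pᵢ log₂ pᵢ = 1.7241 bits.
ΔRT = b·(H₀ − H) = 170 × 0.2759 = 46.89 ms.

47 ms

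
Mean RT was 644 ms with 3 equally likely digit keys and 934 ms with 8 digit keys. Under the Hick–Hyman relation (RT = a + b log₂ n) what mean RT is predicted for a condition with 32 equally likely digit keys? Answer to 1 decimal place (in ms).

1343.9 ms

RT is linear in log₂ n, so two points fix the line:
  b = (934 − 644) / (log₂ 8 − log₂ 3) = 290 / (3 − 1.5850) = 204.942 ms/bit
  a = 644 − 204.942 × 1.5850 = 319.175 ms
Then RT(32) = 319.175 + 204.942 × log₂ 32 = 319.175 + 204.942 × 5 ≈ 1343.883 ms.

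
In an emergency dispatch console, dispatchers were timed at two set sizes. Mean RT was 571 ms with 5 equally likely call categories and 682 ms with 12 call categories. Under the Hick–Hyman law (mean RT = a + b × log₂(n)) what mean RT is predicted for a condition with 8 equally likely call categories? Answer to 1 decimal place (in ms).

630.6 ms

RT is linear in log₂ n, so two points fix the line:
  b = (682 − 571) / (log₂ 12 − log₂ 5) = 111 / (3.5850 − 2.3219) = 87.884 ms/bit
  a = 571 − 87.884 × 2.3219 = 366.941 ms
Then RT(8) = 366.941 + 87.884 × log₂ 8 = 366.941 + 87.884 × 3 ≈ 630.591 ms.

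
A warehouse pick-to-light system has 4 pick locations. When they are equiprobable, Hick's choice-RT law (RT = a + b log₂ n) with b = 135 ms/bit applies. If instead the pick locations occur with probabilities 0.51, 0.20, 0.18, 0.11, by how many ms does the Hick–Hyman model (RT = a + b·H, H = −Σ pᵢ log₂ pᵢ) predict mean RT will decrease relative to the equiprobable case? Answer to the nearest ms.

33 ms

The RT saving is b·ΔH. Equiprobable H₀ = log₂(4) = 2.0000 bits; with the given probabilities H = 1.7554 bits.
b·(H₀ − H) = 135 × (2.0000 − 1.7554) = 33.02 ms.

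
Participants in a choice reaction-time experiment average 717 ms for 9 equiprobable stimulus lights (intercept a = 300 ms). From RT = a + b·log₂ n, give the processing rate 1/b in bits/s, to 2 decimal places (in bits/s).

7.60 bits/s

b = (717 − 300)/log₂ 9 = 417/3.1699 = 131.549 ms per bit = 0.13155 s/bit; the reciprocal is 7.602 bits/s.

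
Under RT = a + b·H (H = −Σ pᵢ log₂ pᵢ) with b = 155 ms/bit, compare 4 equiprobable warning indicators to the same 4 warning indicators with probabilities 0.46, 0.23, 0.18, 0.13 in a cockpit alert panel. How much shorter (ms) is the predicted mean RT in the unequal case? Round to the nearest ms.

Equiprobable entropy H₀ = log₂ 4 = 2.0000 bits.
Skewed entropy H = −Σ pᵢ log₂ pᵢ = 1.8310 bits.
ΔRT = b·(H₀ − H) = 155 × 0.1690 = 26.20 ms.

26 ms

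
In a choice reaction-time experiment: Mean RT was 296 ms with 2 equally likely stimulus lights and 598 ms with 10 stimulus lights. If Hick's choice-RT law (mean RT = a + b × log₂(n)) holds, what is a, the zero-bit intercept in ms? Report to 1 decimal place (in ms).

165.9 ms

The slope on a log₂ axis is (598 − 296) / (3.3219 − 1) = 130.064 ms/bit.
a = RT₁ − b·log₂ n₁ = 296 − 130.064 × 1 = 165.936 ms.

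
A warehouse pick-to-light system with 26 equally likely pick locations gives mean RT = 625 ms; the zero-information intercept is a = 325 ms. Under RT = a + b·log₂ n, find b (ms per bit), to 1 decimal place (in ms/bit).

63.8 ms/bit

26 alternatives carry log₂ 26 = 4.7004 bits; the choice cost is 625 − 325 = 300 ms, so b = 300/4.7004 = 63.824 ms/bit.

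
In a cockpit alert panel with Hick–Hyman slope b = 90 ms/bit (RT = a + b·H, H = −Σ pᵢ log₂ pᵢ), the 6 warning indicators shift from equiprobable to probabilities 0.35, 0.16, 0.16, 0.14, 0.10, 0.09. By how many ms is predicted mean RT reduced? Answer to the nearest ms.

The RT saving is b·ΔH. Equiprobable H₀ = log₂(6) = 2.5850 bits; with the given probabilities H = 2.4181 bits.
b·(H₀ − H) = 90 × (2.5850 − 2.4181) = 15.02 ms.

15 ms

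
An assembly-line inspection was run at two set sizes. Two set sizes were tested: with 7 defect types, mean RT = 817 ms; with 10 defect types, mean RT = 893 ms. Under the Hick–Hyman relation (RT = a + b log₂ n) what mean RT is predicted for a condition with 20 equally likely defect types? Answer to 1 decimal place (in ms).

1040.7 ms

Fit slope and intercept:
  b = (893 − 817) / (log₂ 10 − log₂ 7) = 76 / (3.3219 − 2.8074) = 147.695 ms/bit
  a = 817 − 147.695 × 2.8074 = 402.367 ms
Then RT(20) = 402.367 + 147.695 × log₂ 20 = 402.367 + 147.695 × 4.3219 ≈ 1040.695 ms.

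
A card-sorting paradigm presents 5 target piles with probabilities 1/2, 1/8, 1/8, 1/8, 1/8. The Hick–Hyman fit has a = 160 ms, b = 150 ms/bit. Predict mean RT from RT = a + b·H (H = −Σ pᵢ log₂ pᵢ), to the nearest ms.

460 ms

Each term −pᵢ log₂ pᵢ: 0.5·1 + 0.125·3 + 0.125·3 + 0.125·3 + 0.125·3; summed, H = 2.000 bits.
Mean RT = a + bH = 160 + 150·2.000 = 460.00 ms.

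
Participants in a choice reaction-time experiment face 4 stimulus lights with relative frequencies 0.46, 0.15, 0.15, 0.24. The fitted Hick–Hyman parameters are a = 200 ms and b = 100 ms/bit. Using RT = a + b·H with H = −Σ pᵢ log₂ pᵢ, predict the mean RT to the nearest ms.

H = 0.46·log₂(1/0.46) + 0.15·log₂(1/0.15) + 0.15·log₂(1/0.15) + 0.24·log₂(1/0.24) = 1.8306 bits.
RT = 200 + 100 × 1.8306 = 383.06 ms.

383 ms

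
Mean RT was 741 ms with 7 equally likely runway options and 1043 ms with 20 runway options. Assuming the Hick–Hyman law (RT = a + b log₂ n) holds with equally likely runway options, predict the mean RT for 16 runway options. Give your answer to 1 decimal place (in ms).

978.8 ms

RT is linear in log₂ n, so two points fix the line:
  b = (1043 − 741) / (log₂ 20 − log₂ 7) = 302 / (4.3219 − 2.8074) = 199.396 ms/bit
  a = 741 − 199.396 × 2.8074 = 181.224 ms
Then RT(16) = 181.224 + 199.396 × log₂ 16 = 181.224 + 199.396 × 4 ≈ 978.809 ms.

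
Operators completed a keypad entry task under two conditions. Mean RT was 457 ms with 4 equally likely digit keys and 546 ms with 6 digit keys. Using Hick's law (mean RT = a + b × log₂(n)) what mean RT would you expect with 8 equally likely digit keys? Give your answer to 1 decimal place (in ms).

Solve the two-equation system in a and b:
  b = (546 − 457) / (log₂ 6 − log₂ 4) = 89 / (2.5850 − 2) = 152.147 ms/bit
  a = 457 − 152.147 × 2 = 152.707 ms
Then RT(8) = 152.707 + 152.147 × log₂ 8 = 152.707 + 152.147 × 3 ≈ 609.147 ms.

609.1 ms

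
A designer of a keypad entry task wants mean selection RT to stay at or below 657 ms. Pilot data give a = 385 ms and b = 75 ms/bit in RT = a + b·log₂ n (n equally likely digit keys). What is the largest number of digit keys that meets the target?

12

Set 385 + 75·log₂ n ≤ 657 → log₂ n ≤ (657 − 385)/75 = 3.6267.
So n ≤ 2^3.6267 = 12.352; the largest integer n is 12.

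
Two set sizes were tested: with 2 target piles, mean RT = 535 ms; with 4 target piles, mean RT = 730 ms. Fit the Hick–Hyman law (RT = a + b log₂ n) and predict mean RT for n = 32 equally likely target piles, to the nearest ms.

RT is linear in log₂ n, so two points fix the line:
  b = (730 − 535) / (log₂ 4 − log₂ 2) = 195 / (2 − 1) = 195 ms/bit
  a = 535 − 195 × 1 = 340 ms
Then RT(32) = 340 + 195 × log₂ 32 = 340 + 195 × 5 ≈ 1315.000 ms.

1315 ms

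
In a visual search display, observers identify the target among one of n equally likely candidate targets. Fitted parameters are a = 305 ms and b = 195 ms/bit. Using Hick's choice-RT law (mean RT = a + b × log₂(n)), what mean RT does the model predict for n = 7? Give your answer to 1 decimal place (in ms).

852.4 ms

log₂(7) = 2.8074 bits, so RT = 305 + 195 × 2.8074 ≈ 852.434 ms.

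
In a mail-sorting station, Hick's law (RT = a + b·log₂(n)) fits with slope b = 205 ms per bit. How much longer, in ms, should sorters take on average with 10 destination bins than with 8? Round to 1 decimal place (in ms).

66.0 ms

ΔRT = (a + b log₂ n₂) − (a + b log₂ n₁) = b·(log₂ n₂ − log₂ n₁).
log₂(10) − log₂(8) = 3.3219 − 3 = 0.3219.
ΔRT = 205 × 0.3219 = 65.995 ms.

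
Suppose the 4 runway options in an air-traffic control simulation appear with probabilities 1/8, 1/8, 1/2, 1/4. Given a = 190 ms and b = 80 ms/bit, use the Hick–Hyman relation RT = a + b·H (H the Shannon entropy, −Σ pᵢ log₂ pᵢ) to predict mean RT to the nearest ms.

H = −Σ pᵢ log₂ pᵢ = 0.125·3 + 0.125·3 + 0.5·1 + 0.25·2 = 1.750 bits.
RT = 190 + 80 × 1.750 = 330.00 ms.

330 ms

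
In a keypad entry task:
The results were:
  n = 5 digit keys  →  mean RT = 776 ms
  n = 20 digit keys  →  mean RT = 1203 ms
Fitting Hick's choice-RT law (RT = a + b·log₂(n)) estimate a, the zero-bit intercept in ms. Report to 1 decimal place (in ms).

b = (RT₂ − RT₁)/(log₂ n₂ − log₂ n₁) = (1203 − 776)/(4.3219 − 2.3219) = 213.500 ms/bit.
Intercept: a = 776 − 213.500·log₂(5) = 280.268 ms.

280.3 ms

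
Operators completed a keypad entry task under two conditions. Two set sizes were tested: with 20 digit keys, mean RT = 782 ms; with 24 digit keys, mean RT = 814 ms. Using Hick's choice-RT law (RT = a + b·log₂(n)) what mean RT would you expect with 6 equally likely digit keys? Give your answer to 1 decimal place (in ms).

570.7 ms

RT is linear in log₂ n, so two points fix the line:
  b = (814 − 782) / (log₂ 24 − log₂ 20) = 32 / (4.5850 − 4.3219) = 121.657 ms/bit
  a = 782 − 121.657 × 4.3219 = 256.207 ms
Then RT(6) = 256.207 + 121.657 × log₂ 6 = 256.207 + 121.657 × 2.5850 ≈ 570.686 ms.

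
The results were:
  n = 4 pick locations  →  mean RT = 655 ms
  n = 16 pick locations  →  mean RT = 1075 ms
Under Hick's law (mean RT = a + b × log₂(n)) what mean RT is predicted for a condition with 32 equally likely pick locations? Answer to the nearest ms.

1285 ms

RT is linear in log₂ n, so two points fix the line:
  b = (1075 − 655) / (log₂ 16 − log₂ 4) = 420 / (4 − 2) = 210 ms/bit
  a = 655 − 210 × 2 = 235 ms
Then RT(32) = 235 + 210 × log₂ 32 = 235 + 210 × 5 ≈ 1285.000 ms.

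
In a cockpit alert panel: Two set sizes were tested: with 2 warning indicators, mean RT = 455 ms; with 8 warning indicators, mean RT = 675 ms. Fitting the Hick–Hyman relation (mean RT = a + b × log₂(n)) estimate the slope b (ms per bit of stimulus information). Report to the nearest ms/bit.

The slope on a log₂ axis is (675 − 455) / (3 − 1) = 110 ms/bit.

110 ms/bit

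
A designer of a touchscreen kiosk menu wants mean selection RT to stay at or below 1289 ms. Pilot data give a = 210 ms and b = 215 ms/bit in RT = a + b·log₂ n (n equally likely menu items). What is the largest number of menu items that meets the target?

Set 210 + 215·log₂ n ≤ 1289 → log₂ n ≤ (1289 − 210)/215 = 5.0186.
So n ≤ 2^5.0186 = 32.415; the largest integer n is 32.

32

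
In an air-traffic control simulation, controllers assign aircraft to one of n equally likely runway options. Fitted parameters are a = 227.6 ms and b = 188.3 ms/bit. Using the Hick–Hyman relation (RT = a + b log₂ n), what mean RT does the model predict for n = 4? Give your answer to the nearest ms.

604 ms

log₂(4) = 2 bits, so RT = 227.6 + 188.3 × 2 ≈ 604.200 ms.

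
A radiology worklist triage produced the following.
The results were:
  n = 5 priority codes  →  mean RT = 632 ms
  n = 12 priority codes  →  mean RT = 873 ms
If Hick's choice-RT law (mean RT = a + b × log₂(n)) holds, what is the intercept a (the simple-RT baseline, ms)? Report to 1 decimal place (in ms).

189.0 ms

b = (RT₂ − RT₁)/(log₂ n₂ − log₂ n₁) = (873 − 632)/(3.5850 − 2.3219) = 190.810 ms/bit.
a = RT₁ − b·log₂ n₁ = 632 − 190.810 × 2.3219 = 188.952 ms.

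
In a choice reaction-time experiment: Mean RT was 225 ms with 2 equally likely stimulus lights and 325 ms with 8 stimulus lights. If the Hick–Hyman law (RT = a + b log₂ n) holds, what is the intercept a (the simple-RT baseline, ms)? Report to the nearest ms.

175 ms

Slope: b = (325 − 225) / (log₂ 8 − log₂ 2) = 100/2.0000 = 50 ms/bit.
Intercept: a = 225 − 50·log₂(2) = 175.000 ms.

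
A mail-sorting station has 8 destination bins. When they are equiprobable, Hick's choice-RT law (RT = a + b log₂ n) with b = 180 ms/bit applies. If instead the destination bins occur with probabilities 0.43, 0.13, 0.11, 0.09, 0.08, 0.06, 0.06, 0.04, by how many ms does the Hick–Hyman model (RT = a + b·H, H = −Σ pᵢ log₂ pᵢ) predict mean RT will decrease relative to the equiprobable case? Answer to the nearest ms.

Equiprobable entropy H₀ = log₂ 8 = 3.0000 bits.
Skewed entropy H = −Σ pᵢ log₂ pᵢ = 2.5335 bits.
ΔRT = b·(H₀ − H) = 180 × 0.4665 = 83.97 ms.

84 ms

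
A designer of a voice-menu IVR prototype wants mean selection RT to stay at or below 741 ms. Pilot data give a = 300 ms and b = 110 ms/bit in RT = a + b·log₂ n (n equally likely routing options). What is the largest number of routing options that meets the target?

16

Set 300 + 110·log₂ n ≤ 741 → log₂ n ≤ (741 − 300)/110 = 4.0091.
So n ≤ 2^4.0091 = 16.101; the largest integer n is 16.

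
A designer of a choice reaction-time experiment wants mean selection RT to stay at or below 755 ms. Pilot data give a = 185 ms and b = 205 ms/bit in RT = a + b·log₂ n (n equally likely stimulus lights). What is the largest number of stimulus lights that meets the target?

205·log₂ n ≤ 755 − 185 = 570, giving log₂ n ≤ 2.7805 and n ≤ 6.871. The largest whole number is 6.

6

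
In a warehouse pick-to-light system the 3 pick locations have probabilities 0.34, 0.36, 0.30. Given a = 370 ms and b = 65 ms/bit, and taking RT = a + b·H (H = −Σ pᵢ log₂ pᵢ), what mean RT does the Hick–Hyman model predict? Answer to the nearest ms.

473 ms

H = 0.34·log₂(1/0.34) + 0.36·log₂(1/0.36) + 0.30·log₂(1/0.30) = 1.5809 bits.
RT = 370 + 65 × 1.5809 = 472.76 ms.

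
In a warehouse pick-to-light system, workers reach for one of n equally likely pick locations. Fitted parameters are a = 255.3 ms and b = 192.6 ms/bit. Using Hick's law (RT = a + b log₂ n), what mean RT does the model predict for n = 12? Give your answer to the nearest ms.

log₂(12) = 3.5850 bits, so RT = 255.3 + 192.6 × 3.5850 ≈ 945.764 ms.

946 ms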